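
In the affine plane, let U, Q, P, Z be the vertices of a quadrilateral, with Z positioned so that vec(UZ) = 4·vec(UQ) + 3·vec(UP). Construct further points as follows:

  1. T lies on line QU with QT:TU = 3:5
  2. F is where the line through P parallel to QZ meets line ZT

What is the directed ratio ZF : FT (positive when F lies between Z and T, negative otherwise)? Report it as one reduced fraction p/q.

Set U = (0, 0), Q = (1, 0), P = (0, 1), Z = (4, 3); any affine frame gives the same invariant.
1. T lies on line QU with QT:TU = 3:5 ⇒ T = (5/8, 0)
2. F is where the line through P parallel to QZ meets line ZT ⇒ F = (-14, -13)
F = Z + t·(T−Z) with t = 16/3, so ZF:FT = t:(1−t) = 16/3:-13/3

ZF:FT = -16/13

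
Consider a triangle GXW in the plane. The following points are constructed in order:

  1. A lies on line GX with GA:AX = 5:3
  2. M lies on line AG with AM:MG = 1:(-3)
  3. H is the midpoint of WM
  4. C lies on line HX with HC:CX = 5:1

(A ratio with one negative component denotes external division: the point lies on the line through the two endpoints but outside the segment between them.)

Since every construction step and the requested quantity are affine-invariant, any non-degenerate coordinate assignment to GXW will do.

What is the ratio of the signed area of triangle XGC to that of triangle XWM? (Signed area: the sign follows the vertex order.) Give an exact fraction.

[XGC]:[XWM] = -4/3

Work in coordinates with G = (0, 0), X = (1, 0), W = (0, 1).
1. A lies on line GX with GA:AX = 5:3 ⇒ A = (5/8, 0)
2. M lies on line AG with AM:MG = 1:(-3) ⇒ M = (15/16, 0)
3. H is the midpoint of WM ⇒ H = (15/32, 1/2)
4. C lies on line HX with HC:CX = 5:1 ⇒ C = (175/192, 1/12)
2·[XGC] = -1/12, 2·[XWM] = 1/16
[XGC]:[XWM] = -1/12:1/16 = -4/3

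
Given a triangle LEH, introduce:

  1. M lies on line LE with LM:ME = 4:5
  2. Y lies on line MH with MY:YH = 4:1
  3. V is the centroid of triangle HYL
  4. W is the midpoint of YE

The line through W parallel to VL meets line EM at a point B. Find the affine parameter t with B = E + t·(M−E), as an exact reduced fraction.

Assign L = (0, 0), E = (1, 0), H = (0, 1) — the answer is frame-independent, so this choice is without loss of generality.
1. M lies on line LE with LM:ME = 4:5 ⇒ M = (4/9, 0)
2. Y lies on line MH with MY:YH = 4:1 ⇒ Y = (4/45, 4/5)
3. V is the centroid of triangle HYL ⇒ V = (4/135, 3/5)
4. W is the midpoint of YE ⇒ W = (49/90, 2/5)
through W parallel to VL: direction (-4/135, -3/5); meets EM at B = (85/162, 0)
B = E + t·(M−E) with t = 77/90

t = 77/90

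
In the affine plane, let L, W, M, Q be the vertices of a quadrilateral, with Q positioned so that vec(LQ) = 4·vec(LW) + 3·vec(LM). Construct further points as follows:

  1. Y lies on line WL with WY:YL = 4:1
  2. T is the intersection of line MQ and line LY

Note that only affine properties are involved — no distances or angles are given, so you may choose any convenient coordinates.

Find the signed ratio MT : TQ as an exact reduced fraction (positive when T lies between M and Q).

MT:TQ = -1/3

Work in coordinates with L = (0, 0), W = (1, 0), M = (0, 1), Q = (4, 3).
1. Y lies on line WL with WY:YL = 4:1 ⇒ Y = (1/5, 0)
2. T is the intersection of line MQ and line LY ⇒ T = (-2, 0)
T = M + t·(Q−M) with t = -1/2, so MT:TQ = t:(1−t) = -1/2:3/2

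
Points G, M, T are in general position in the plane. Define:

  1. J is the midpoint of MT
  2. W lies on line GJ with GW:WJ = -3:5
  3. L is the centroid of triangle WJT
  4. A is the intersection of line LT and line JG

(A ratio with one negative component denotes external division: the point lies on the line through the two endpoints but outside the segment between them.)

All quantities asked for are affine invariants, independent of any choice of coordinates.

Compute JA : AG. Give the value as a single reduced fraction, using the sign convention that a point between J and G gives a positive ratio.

Assign G = (0, 0), M = (1, 0), T = (0, 1) — the answer is frame-independent, so this choice is without loss of generality.
1. J is the midpoint of MT ⇒ J = (1/2, 1/2)
2. W lies on line GJ with GW:WJ = -3:5 ⇒ W = (-3/4, -3/4)
3. L is the centroid of triangle WJT ⇒ L = (-1/12, 1/4)
4. A is the intersection of line LT and line JG ⇒ A = (-1/8, -1/8)
A = J + t·(G−J) with t = 5/4, so JA:AG = t:(1−t) = 5/4:-1/4

JA:AG = -5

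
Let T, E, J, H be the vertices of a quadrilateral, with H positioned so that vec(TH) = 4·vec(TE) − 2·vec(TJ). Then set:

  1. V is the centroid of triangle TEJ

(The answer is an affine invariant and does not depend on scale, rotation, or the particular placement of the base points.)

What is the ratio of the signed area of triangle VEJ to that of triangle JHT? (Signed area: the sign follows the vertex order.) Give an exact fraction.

[VEJ]:[JHT] = -1/12

Choose coordinates T = (0, 0), E = (1, 0), J = (0, 1), H = (4, -2).
1. V is the centroid of triangle TEJ ⇒ V = (1/3, 1/3)
2·[VEJ] = 1/3, 2·[JHT] = -4
[VEJ]:[JHT] = 1/3:-4 = -1/12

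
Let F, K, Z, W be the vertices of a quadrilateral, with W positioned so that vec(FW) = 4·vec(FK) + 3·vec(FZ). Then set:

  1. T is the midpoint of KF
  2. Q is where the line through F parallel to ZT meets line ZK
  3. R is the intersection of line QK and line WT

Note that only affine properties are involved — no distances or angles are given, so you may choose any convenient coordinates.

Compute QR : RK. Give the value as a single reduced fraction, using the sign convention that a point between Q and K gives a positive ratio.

QR:RK = 23/3

Set F = (0, 0), K = (1, 0), Z = (0, 1), W = (4, 3); any affine frame gives the same invariant.
1. T is the midpoint of KF ⇒ T = (1/2, 0)
2. Q is where the line through F parallel to ZT meets line ZK ⇒ Q = (-1, 2)
3. R is the intersection of line QK and line WT ⇒ R = (10/13, 3/13)
R = Q + t·(K−Q) with t = 23/26, so QR:RK = t:(1−t) = 23/26:3/26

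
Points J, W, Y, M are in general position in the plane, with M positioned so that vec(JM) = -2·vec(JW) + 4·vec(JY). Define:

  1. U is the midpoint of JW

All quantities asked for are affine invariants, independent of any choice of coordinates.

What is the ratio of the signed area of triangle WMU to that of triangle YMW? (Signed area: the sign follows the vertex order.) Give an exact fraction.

Assign J = (0, 0), W = (1, 0), Y = (0, 1), M = (-2, 4) — the answer is frame-independent, so this choice is without loss of generality.
1. U is the midpoint of JW ⇒ U = (1/2, 0)
2·[WMU] = 2, 2·[YMW] = -1
[WMU]:[YMW] = 2:-1 = -2

[WMU]:[YMW] = -2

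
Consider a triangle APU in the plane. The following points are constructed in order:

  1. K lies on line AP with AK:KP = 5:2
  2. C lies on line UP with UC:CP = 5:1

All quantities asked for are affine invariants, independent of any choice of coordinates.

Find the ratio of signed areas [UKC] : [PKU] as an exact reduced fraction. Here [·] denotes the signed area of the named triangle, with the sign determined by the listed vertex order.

[UKC]:[PKU] = -5/6

Work in coordinates with A = (0, 0), P = (1, 0), U = (0, 1).
1. K lies on line AP with AK:KP = 5:2 ⇒ K = (5/7, 0)
2. C lies on line UP with UC:CP = 5:1 ⇒ C = (5/6, 1/6)
2·[UKC] = 5/21, 2·[PKU] = -2/7
[UKC]:[PKU] = 5/21:-2/7 = -5/6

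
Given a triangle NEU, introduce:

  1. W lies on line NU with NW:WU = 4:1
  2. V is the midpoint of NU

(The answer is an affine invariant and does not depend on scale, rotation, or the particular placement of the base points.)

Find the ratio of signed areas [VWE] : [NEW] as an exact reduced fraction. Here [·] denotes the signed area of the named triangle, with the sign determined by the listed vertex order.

[VWE]:[NEW] = -3/8

Choose coordinates N = (0, 0), E = (1, 0), U = (0, 1).
1. W lies on line NU with NW:WU = 4:1 ⇒ W = (0, 4/5)
2. V is the midpoint of NU ⇒ V = (0, 1/2)
2·[VWE] = -3/10, 2·[NEW] = 4/5
[VWE]:[NEW] = -3/10:4/5 = -3/8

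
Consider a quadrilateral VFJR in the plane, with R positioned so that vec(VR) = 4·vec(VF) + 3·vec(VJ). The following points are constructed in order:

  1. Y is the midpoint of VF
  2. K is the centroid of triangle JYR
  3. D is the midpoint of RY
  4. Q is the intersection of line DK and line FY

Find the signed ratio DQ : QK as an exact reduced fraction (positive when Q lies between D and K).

DQ:QK = -9/8

Assign V = (0, 0), F = (1, 0), J = (0, 1), R = (4, 3) — the answer is frame-independent, so this choice is without loss of generality.
1. Y is the midpoint of VF ⇒ Y = (1/2, 0)
2. K is the centroid of triangle JYR ⇒ K = (3/2, 4/3)
3. D is the midpoint of RY ⇒ D = (9/4, 3/2)
4. Q is the intersection of line DK and line FY ⇒ Q = (-9/2, 0)
Q = D + t·(K−D) with t = 9, so DQ:QK = t:(1−t) = 9:-8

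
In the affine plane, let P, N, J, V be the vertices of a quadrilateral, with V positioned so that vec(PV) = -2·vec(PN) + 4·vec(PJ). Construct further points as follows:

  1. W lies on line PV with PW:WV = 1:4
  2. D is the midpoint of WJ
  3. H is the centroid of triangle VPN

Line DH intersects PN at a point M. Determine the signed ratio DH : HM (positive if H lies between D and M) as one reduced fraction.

DH:HM = -13/40

Choose coordinates P = (0, 0), N = (1, 0), J = (0, 1), V = (-2, 4).
1. W lies on line PV with PW:WV = 1:4 ⇒ W = (-2/5, 4/5)
2. D is the midpoint of WJ ⇒ D = (-1/5, 9/10)
3. H is the centroid of triangle VPN ⇒ H = (-1/3, 4/3)
line DH meets PN at M = (1/13, 0)
H = D + t·(M−D) with t = -13/27, so DH:HM = -13/27:40/27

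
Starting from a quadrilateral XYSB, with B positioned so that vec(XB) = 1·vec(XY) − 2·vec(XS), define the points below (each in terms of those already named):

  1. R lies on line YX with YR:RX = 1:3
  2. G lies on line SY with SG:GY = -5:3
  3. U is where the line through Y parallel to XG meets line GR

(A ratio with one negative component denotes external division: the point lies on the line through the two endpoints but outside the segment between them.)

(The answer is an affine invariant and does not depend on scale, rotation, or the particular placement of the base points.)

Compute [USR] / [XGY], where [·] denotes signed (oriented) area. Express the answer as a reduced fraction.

[USR]:[XGY] = -5/36

Set X = (0, 0), Y = (1, 0), S = (0, 1), B = (1, -2); any affine frame gives the same invariant.
1. R lies on line YX with YR:RX = 1:3 ⇒ R = (3/4, 0)
2. G lies on line SY with SG:GY = -5:3 ⇒ G = (5/2, -3/2)
3. U is where the line through Y parallel to XG meets line GR ⇒ U = (1/6, 1/2)
2·[USR] = -5/24, 2·[XGY] = 3/2
[USR]:[XGY] = -5/24:3/2 = -5/36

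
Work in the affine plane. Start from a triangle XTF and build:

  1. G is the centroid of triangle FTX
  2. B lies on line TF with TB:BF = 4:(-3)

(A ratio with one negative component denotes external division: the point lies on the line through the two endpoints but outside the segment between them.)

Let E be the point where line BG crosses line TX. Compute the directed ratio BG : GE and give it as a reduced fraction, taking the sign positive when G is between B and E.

BG:GE = 11

Choose coordinates X = (0, 0), T = (1, 0), F = (0, 1).
1. G is the centroid of triangle FTX ⇒ G = (1/3, 1/3)
2. B lies on line TF with TB:BF = 4:(-3) ⇒ B = (-3, 4)
line BG meets TX at E = (7/11, 0)
G = B + t·(E−B) with t = 11/12, so BG:GE = 11/12:1/12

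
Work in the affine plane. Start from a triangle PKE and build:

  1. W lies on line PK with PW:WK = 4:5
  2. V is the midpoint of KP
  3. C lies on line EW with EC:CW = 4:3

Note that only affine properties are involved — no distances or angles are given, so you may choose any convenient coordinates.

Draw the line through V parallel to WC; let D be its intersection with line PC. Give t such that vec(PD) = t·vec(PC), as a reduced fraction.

Assign P = (0, 0), K = (1, 0), E = (0, 1) — the answer is frame-independent, so this choice is without loss of generality.
1. W lies on line PK with PW:WK = 4:5 ⇒ W = (4/9, 0)
2. V is the midpoint of KP ⇒ V = (1/2, 0)
3. C lies on line EW with EC:CW = 4:3 ⇒ C = (16/63, 3/7)
through V parallel to WC: direction (-4/21, 3/7); meets PC at D = (2/7, 27/56)
D = P + t·(C−P) with t = 9/8

t = 9/8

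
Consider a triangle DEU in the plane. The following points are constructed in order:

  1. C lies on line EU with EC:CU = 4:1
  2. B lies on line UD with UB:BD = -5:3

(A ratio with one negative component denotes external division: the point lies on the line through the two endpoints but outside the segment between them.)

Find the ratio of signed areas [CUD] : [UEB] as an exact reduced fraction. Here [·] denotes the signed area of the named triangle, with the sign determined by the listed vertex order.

Set D = (0, 0), E = (1, 0), U = (0, 1); any affine frame gives the same invariant.
1. C lies on line EU with EC:CU = 4:1 ⇒ C = (1/5, 4/5)
2. B lies on line UD with UB:BD = -5:3 ⇒ B = (0, -3/2)
2·[CUD] = 1/5, 2·[UEB] = -5/2
[CUD]:[UEB] = 1/5:-5/2 = -2/25

[CUD]:[UEB] = -2/25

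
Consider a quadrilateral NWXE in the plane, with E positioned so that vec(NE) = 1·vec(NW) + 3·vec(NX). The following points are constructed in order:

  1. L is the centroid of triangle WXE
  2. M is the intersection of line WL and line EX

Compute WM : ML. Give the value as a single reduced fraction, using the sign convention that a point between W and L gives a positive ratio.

WM:ML = -3

Choose coordinates N = (0, 0), W = (1, 0), X = (0, 1), E = (1, 3).
1. L is the centroid of triangle WXE ⇒ L = (2/3, 4/3)
2. M is the intersection of line WL and line EX ⇒ M = (1/2, 2)
M = W + t·(L−W) with t = 3/2, so WM:ML = t:(1−t) = 3/2:-1/2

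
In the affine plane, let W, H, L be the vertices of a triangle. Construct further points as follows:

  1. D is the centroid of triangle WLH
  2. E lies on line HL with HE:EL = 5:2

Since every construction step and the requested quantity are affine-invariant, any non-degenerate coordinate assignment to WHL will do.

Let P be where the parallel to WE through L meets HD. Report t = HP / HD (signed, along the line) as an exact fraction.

Assign W = (0, 0), H = (1, 0), L = (0, 1) — the answer is frame-independent, so this choice is without loss of generality.
1. D is the centroid of triangle WLH ⇒ D = (1/3, 1/3)
2. E lies on line HL with HE:EL = 5:2 ⇒ E = (2/7, 5/7)
through L parallel to WE: direction (2/7, 5/7); meets HD at P = (-1/6, 7/12)
P = H + t·(D−H) with t = 7/4

t = 7/4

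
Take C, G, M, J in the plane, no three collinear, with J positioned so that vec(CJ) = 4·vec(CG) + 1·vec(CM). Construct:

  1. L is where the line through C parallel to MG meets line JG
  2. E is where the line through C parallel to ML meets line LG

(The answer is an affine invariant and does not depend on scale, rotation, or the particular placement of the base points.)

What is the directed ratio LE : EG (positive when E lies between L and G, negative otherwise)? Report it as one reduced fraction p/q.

Work in coordinates with C = (0, 0), G = (1, 0), M = (0, 1), J = (4, 1).
1. L is where the line through C parallel to MG meets line JG ⇒ L = (1/4, -1/4)
2. E is where the line through C parallel to ML meets line LG ⇒ E = (1/16, -5/16)
E = L + t·(G−L) with t = -1/4, so LE:EG = t:(1−t) = -1/4:5/4

LE:EG = -1/5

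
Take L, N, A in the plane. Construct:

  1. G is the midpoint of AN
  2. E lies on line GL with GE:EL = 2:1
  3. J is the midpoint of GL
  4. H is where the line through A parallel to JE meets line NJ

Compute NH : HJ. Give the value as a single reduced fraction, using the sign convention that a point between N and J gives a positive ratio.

Choose coordinates L = (0, 0), N = (1, 0), A = (0, 1).
1. G is the midpoint of AN ⇒ G = (1/2, 1/2)
2. E lies on line GL with GE:EL = 2:1 ⇒ E = (1/6, 1/6)
3. J is the midpoint of GL ⇒ J = (1/4, 1/4)
4. H is where the line through A parallel to JE meets line NJ ⇒ H = (-1/2, 1/2)
H = N + t·(J−N) with t = 2, so NH:HJ = t:(1−t) = 2:-1

NH:HJ = -2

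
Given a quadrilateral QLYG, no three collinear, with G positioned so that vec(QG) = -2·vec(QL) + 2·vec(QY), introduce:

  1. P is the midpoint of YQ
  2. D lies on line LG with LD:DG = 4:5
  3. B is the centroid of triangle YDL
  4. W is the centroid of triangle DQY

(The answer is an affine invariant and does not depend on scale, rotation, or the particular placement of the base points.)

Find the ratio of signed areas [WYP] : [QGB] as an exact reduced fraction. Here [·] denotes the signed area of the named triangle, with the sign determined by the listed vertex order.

Work in coordinates with Q = (0, 0), L = (1, 0), Y = (0, 1), G = (-2, 2).
1. P is the midpoint of YQ ⇒ P = (0, 1/2)
2. D lies on line LG with LD:DG = 4:5 ⇒ D = (-1/3, 8/9)
3. B is the centroid of triangle YDL ⇒ B = (2/9, 17/27)
4. W is the centroid of triangle DQY ⇒ W = (-1/9, 17/27)
2·[WYP] = -1/18, 2·[QGB] = -46/27
[WYP]:[QGB] = -1/18:-46/27 = 3/92

[WYP]:[QGB] = 3/92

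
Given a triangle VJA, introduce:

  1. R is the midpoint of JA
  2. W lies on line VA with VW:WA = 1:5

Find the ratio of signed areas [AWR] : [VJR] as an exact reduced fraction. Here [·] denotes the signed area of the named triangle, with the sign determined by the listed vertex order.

[AWR]:[VJR] = 5/6

Work in coordinates with V = (0, 0), J = (1, 0), A = (0, 1).
1. R is the midpoint of JA ⇒ R = (1/2, 1/2)
2. W lies on line VA with VW:WA = 1:5 ⇒ W = (0, 1/6)
2·[AWR] = 5/12, 2·[VJR] = 1/2
[AWR]:[VJR] = 5/12:1/2 = 5/6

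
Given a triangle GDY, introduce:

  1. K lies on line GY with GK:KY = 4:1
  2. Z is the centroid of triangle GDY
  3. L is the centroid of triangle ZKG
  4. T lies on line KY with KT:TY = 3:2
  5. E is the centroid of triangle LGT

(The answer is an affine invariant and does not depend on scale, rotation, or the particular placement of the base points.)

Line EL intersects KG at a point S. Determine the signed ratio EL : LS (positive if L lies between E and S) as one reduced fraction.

EL:LS = -2/3

Assign G = (0, 0), D = (1, 0), Y = (0, 1) — the answer is frame-independent, so this choice is without loss of generality.
1. K lies on line GY with GK:KY = 4:1 ⇒ K = (0, 4/5)
2. Z is the centroid of triangle GDY ⇒ Z = (1/3, 1/3)
3. L is the centroid of triangle ZKG ⇒ L = (1/9, 17/45)
4. T lies on line KY with KT:TY = 3:2 ⇒ T = (0, 23/25)
5. E is the centroid of triangle LGT ⇒ E = (1/27, 292/675)
line EL meets KG at S = (0, 23/50)
L = E + t·(S−E) with t = -2, so EL:LS = -2:3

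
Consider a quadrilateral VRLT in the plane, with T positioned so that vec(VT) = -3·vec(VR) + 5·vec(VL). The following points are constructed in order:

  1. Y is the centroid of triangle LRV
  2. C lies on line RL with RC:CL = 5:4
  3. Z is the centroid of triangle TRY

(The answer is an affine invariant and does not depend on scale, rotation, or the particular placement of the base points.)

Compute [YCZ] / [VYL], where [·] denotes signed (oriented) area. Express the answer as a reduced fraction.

Work in coordinates with V = (0, 0), R = (1, 0), L = (0, 1), T = (-3, 5).
1. Y is the centroid of triangle LRV ⇒ Y = (1/3, 1/3)
2. C lies on line RL with RC:CL = 5:4 ⇒ C = (4/9, 5/9)
3. Z is the centroid of triangle TRY ⇒ Z = (-5/9, 16/9)
2·[YCZ] = 29/81, 2·[VYL] = 1/3
[YCZ]:[VYL] = 29/81:1/3 = 29/27

[YCZ]:[VYL] = 29/27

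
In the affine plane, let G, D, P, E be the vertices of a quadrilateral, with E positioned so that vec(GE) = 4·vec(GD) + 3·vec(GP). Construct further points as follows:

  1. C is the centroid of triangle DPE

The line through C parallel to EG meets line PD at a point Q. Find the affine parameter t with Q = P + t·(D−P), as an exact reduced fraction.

t = 11/21

Assign G = (0, 0), D = (1, 0), P = (0, 1), E = (4, 3) — the answer is frame-independent, so this choice is without loss of generality.
1. C is the centroid of triangle DPE ⇒ C = (5/3, 4/3)
through C parallel to EG: direction (-4, -3); meets PD at Q = (11/21, 10/21)
Q = P + t·(D−P) with t = 11/21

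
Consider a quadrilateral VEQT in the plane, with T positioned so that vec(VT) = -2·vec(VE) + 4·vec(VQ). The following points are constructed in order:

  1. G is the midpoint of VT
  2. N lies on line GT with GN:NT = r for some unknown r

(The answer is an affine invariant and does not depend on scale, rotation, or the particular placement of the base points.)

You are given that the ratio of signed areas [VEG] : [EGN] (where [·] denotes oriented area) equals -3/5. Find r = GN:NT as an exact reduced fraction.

r = -5/2

Assign V = (0, 0), E = (1, 0), Q = (0, 1), T = (-2, 4) — the answer is frame-independent, so this choice is without loss of generality.
1. G is the midpoint of VT ⇒ G = (-1, 2)
2. With GN:NT = r, write λ = r/(r+1) so N = G + λ·(T−G); N is affine-linear in λ
Every point depending on N is an affine combination of N and λ-independent points, so each such coordinate is linear in λ; the λ² term in each signed area is a multiple of (T−G)×(T−G) = 0, so 2·[VEG] and 2·[EGN] are each linear in λ. Evaluating at λ=0 and λ=1:
  2·[VEG] = 2,   2·[EGN] = -2·λ
So [VEG]:[EGN] = (2) / (-2·λ). Setting this equal to -3/5:
  2 = -3/5·(-2·λ)  ⇒  λ = 5/3
Then r = λ/(1−λ) = (5/3)/(-2/3) = -5/2. Check: with r = -5/2, N = (-8/3, 16/3) and [VEG]:[EGN] = -3/5 as required.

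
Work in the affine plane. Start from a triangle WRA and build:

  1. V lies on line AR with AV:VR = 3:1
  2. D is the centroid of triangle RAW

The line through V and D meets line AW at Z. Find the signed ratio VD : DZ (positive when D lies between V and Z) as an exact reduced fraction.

Assign W = (0, 0), R = (1, 0), A = (0, 1) — the answer is frame-independent, so this choice is without loss of generality.
1. V lies on line AR with AV:VR = 3:1 ⇒ V = (3/4, 1/4)
2. D is the centroid of triangle RAW ⇒ D = (1/3, 1/3)
line VD meets AW at Z = (0, 2/5)
D = V + t·(Z−V) with t = 5/9, so VD:DZ = 5/9:4/9

VD:DZ = 5/4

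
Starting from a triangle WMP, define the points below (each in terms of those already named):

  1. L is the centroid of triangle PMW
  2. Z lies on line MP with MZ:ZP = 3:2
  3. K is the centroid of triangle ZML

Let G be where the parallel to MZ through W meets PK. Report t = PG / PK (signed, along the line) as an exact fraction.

Work in coordinates with W = (0, 0), M = (1, 0), P = (0, 1).
1. L is the centroid of triangle PMW ⇒ L = (1/3, 1/3)
2. Z lies on line MP with MZ:ZP = 3:2 ⇒ Z = (2/5, 3/5)
3. K is the centroid of triangle ZML ⇒ K = (26/45, 14/45)
through W parallel to MZ: direction (-3/5, 3/5); meets PK at G = (26/5, -26/5)
G = P + t·(K−P) with t = 9

t = 9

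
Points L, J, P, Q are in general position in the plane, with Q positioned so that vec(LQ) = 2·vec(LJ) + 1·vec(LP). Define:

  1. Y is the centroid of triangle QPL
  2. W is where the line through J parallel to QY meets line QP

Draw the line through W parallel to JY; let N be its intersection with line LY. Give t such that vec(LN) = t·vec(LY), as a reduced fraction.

Set L = (0, 0), J = (1, 0), P = (0, 1), Q = (2, 1); any affine frame gives the same invariant.
1. Y is the centroid of triangle QPL ⇒ Y = (2/3, 2/3)
2. W is where the line through J parallel to QY meets line QP ⇒ W = (5, 1)
through W parallel to JY: direction (-1/3, 2/3); meets LY at N = (11/3, 11/3)
N = L + t·(Y−L) with t = 11/2

t = 11/2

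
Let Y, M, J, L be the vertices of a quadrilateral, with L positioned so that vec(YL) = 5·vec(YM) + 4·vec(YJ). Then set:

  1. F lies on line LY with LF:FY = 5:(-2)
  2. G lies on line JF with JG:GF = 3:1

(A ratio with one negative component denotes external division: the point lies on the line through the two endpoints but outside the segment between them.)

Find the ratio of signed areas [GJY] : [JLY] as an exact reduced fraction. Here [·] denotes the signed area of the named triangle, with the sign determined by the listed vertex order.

Assign Y = (0, 0), M = (1, 0), J = (0, 1), L = (5, 4) — the answer is frame-independent, so this choice is without loss of generality.
1. F lies on line LY with LF:FY = 5:(-2) ⇒ F = (-10/3, -8/3)
2. G lies on line JF with JG:GF = 3:1 ⇒ G = (-5/2, -7/4)
2·[GJY] = -5/2, 2·[JLY] = -5
[GJY]:[JLY] = -5/2:-5 = 1/2

[GJY]:[JLY] = 1/2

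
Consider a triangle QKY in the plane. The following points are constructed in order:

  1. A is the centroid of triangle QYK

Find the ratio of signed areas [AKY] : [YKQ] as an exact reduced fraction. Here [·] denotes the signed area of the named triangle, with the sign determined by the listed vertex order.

Choose coordinates Q = (0, 0), K = (1, 0), Y = (0, 1).
1. A is the centroid of triangle QYK ⇒ A = (1/3, 1/3)
2·[AKY] = 1/3, 2·[YKQ] = -1
[AKY]:[YKQ] = 1/3:-1 = -1/3

[AKY]:[YKQ] = -1/3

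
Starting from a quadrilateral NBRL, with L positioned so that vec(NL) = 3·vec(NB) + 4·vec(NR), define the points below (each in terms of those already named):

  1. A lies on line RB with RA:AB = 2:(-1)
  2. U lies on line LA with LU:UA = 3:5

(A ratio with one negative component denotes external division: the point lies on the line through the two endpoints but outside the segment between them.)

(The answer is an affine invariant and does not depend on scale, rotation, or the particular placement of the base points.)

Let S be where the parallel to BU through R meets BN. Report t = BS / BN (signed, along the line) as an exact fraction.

Work in coordinates with N = (0, 0), B = (1, 0), R = (0, 1), L = (3, 4).
1. A lies on line RB with RA:AB = 2:(-1) ⇒ A = (2, -1)
2. U lies on line LA with LU:UA = 3:5 ⇒ U = (21/8, 17/8)
through R parallel to BU: direction (13/8, 17/8); meets BN at S = (-13/17, 0)
S = B + t·(N−B) with t = 30/17

t = 30/17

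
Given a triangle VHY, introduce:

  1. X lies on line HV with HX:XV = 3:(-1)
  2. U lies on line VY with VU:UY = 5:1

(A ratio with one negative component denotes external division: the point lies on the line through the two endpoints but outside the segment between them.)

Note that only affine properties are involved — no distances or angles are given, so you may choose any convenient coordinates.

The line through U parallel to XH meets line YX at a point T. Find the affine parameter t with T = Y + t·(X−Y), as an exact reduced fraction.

Choose coordinates V = (0, 0), H = (1, 0), Y = (0, 1).
1. X lies on line HV with HX:XV = 3:(-1) ⇒ X = (-1/2, 0)
2. U lies on line VY with VU:UY = 5:1 ⇒ U = (0, 5/6)
through U parallel to XH: direction (3/2, 0); meets YX at T = (-1/12, 5/6)
T = Y + t·(X−Y) with t = 1/6

t = 1/6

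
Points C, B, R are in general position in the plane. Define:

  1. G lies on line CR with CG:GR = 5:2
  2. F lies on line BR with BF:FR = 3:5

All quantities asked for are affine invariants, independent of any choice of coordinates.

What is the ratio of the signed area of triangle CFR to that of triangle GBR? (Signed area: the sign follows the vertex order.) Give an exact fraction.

[CFR]:[GBR] = 35/16

Choose coordinates C = (0, 0), B = (1, 0), R = (0, 1).
1. G lies on line CR with CG:GR = 5:2 ⇒ G = (0, 5/7)
2. F lies on line BR with BF:FR = 3:5 ⇒ F = (5/8, 3/8)
2·[CFR] = 5/8, 2·[GBR] = 2/7
[CFR]:[GBR] = 5/8:2/7 = 35/16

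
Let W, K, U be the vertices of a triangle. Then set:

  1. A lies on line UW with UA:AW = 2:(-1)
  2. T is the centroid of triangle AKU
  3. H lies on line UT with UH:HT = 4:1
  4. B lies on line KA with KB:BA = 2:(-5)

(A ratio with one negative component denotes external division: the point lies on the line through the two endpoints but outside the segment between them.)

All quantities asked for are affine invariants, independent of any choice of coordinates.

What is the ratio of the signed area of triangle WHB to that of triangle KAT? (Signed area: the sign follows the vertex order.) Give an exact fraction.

[WHB]:[KAT] = 7/30

Choose coordinates W = (0, 0), K = (1, 0), U = (0, 1).
1. A lies on line UW with UA:AW = 2:(-1) ⇒ A = (0, -1)
2. T is the centroid of triangle AKU ⇒ T = (1/3, 0)
3. H lies on line UT with UH:HT = 4:1 ⇒ H = (4/15, 1/5)
4. B lies on line KA with KB:BA = 2:(-5) ⇒ B = (5/3, 2/3)
2·[WHB] = -7/45, 2·[KAT] = -2/3
[WHB]:[KAT] = -7/45:-2/3 = 7/30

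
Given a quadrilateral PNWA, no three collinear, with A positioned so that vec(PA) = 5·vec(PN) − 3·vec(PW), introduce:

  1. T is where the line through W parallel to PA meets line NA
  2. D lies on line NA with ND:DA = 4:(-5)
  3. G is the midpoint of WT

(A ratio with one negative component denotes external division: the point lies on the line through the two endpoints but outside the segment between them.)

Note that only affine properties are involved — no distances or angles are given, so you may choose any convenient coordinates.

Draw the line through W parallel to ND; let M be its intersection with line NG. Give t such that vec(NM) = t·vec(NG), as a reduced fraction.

Assign P = (0, 0), N = (1, 0), W = (0, 1), A = (5, -3) — the answer is frame-independent, so this choice is without loss of generality.
1. T is where the line through W parallel to PA meets line NA ⇒ T = (-5/3, 2)
2. D lies on line NA with ND:DA = 4:(-5) ⇒ D = (-15, 12)
3. G is the midpoint of WT ⇒ G = (-5/6, 3/2)
through W parallel to ND: direction (-16, 12); meets NG at M = (-8/3, 3)
M = N + t·(G−N) with t = 2

t = 2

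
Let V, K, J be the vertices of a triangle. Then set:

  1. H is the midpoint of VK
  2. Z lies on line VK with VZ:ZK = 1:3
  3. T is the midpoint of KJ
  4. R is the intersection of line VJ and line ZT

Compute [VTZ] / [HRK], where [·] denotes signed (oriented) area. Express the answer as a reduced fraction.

Assign V = (0, 0), K = (1, 0), J = (0, 1) — the answer is frame-independent, so this choice is without loss of generality.
1. H is the midpoint of VK ⇒ H = (1/2, 0)
2. Z lies on line VK with VZ:ZK = 1:3 ⇒ Z = (1/4, 0)
3. T is the midpoint of KJ ⇒ T = (1/2, 1/2)
4. R is the intersection of line VJ and line ZT ⇒ R = (0, -1/2)
2·[VTZ] = -1/8, 2·[HRK] = 1/4
[VTZ]:[HRK] = -1/8:1/4 = -1/2

[VTZ]:[HRK] = -1/2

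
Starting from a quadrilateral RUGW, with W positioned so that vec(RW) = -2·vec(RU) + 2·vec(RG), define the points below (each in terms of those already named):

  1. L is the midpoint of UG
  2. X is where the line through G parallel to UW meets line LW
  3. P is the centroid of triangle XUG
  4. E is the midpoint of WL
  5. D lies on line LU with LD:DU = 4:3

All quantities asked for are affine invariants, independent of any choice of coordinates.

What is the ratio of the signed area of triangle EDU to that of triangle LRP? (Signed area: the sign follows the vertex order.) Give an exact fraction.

Set R = (0, 0), U = (1, 0), G = (0, 1), W = (-2, 2); any affine frame gives the same invariant.
1. L is the midpoint of UG ⇒ L = (1/2, 1/2)
2. X is where the line through G parallel to UW meets line LW ⇒ X = (3, -1)
3. P is the centroid of triangle XUG ⇒ P = (4/3, 0)
4. E is the midpoint of WL ⇒ E = (-3/4, 5/4)
5. D lies on line LU with LD:DU = 4:3 ⇒ D = (11/14, 3/14)
2·[EDU] = -3/28, 2·[LRP] = 2/3
[EDU]:[LRP] = -3/28:2/3 = -9/56

[EDU]:[LRP] = -9/56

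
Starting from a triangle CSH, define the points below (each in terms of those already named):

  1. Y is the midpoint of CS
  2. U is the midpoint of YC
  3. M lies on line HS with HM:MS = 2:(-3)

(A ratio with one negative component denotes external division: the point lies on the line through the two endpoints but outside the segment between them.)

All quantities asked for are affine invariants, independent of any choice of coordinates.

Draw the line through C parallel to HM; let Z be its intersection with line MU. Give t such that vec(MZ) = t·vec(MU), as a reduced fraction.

Assign C = (0, 0), S = (1, 0), H = (0, 1) — the answer is frame-independent, so this choice is without loss of generality.
1. Y is the midpoint of CS ⇒ Y = (1/2, 0)
2. U is the midpoint of YC ⇒ U = (1/4, 0)
3. M lies on line HS with HM:MS = 2:(-3) ⇒ M = (-2, 3)
through C parallel to HM: direction (-2, 2); meets MU at Z = (1, -1)
Z = M + t·(U−M) with t = 4/3

t = 4/3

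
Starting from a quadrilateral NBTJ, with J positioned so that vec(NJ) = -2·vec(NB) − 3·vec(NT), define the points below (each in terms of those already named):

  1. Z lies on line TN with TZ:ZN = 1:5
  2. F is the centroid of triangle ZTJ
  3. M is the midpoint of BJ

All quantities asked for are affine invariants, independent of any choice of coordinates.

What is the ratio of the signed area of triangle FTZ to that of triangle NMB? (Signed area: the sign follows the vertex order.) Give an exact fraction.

Set N = (0, 0), B = (1, 0), T = (0, 1), J = (-2, -3); any affine frame gives the same invariant.
1. Z lies on line TN with TZ:ZN = 1:5 ⇒ Z = (0, 5/6)
2. F is the centroid of triangle ZTJ ⇒ F = (-2/3, -7/18)
3. M is the midpoint of BJ ⇒ M = (-1/2, -3/2)
2·[FTZ] = -1/9, 2·[NMB] = 3/2
[FTZ]:[NMB] = -1/9:3/2 = -2/27

[FTZ]:[NMB] = -2/27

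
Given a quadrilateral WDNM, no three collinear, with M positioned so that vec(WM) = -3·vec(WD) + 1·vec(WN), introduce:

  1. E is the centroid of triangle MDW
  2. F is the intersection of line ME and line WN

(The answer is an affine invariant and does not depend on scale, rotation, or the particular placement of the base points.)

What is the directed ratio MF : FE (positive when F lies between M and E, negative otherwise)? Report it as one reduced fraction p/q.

Set W = (0, 0), D = (1, 0), N = (0, 1), M = (-3, 1); any affine frame gives the same invariant.
1. E is the centroid of triangle MDW ⇒ E = (-2/3, 1/3)
2. F is the intersection of line ME and line WN ⇒ F = (0, 1/7)
F = M + t·(E−M) with t = 9/7, so MF:FE = t:(1−t) = 9/7:-2/7

MF:FE = -9/2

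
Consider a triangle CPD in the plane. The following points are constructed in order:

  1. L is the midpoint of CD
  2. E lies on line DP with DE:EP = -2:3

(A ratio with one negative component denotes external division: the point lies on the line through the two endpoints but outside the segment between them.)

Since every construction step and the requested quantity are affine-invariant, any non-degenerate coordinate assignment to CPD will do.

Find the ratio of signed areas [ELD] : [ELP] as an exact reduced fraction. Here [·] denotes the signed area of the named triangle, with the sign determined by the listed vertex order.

Work in coordinates with C = (0, 0), P = (1, 0), D = (0, 1).
1. L is the midpoint of CD ⇒ L = (0, 1/2)
2. E lies on line DP with DE:EP = -2:3 ⇒ E = (-2, 3)
2·[ELD] = 1, 2·[ELP] = 3/2
[ELD]:[ELP] = 1:3/2 = 2/3

[ELD]:[ELP] = 2/3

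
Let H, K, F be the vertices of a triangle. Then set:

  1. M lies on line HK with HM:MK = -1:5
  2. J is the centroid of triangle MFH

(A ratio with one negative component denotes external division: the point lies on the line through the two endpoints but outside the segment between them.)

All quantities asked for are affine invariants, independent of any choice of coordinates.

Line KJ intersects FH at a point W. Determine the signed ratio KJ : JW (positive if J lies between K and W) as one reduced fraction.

Assign H = (0, 0), K = (1, 0), F = (0, 1) — the answer is frame-independent, so this choice is without loss of generality.
1. M lies on line HK with HM:MK = -1:5 ⇒ M = (-1/4, 0)
2. J is the centroid of triangle MFH ⇒ J = (-1/12, 1/3)
line KJ meets FH at W = (0, 4/13)
J = K + t·(W−K) with t = 13/12, so KJ:JW = 13/12:-1/12

KJ:JW = -13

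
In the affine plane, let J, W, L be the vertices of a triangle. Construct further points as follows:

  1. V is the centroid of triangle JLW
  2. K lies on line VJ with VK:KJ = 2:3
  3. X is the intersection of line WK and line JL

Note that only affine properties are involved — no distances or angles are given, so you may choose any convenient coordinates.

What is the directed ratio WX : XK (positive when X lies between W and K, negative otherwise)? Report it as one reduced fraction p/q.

Work in coordinates with J = (0, 0), W = (1, 0), L = (0, 1).
1. V is the centroid of triangle JLW ⇒ V = (1/3, 1/3)
2. K lies on line VJ with VK:KJ = 2:3 ⇒ K = (1/5, 1/5)
3. X is the intersection of line WK and line JL ⇒ X = (0, 1/4)
X = W + t·(K−W) with t = 5/4, so WX:XK = t:(1−t) = 5/4:-1/4

WX:XK = -5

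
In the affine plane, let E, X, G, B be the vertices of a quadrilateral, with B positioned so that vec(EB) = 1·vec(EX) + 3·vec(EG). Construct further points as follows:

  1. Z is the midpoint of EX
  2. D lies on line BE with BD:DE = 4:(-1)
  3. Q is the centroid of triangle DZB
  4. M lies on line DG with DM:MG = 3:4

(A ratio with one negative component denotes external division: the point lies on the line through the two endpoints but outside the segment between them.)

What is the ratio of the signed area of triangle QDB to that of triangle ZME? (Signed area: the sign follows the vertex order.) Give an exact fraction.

Choose coordinates E = (0, 0), X = (1, 0), G = (0, 1), B = (1, 3).
1. Z is the midpoint of EX ⇒ Z = (1/2, 0)
2. D lies on line BE with BD:DE = 4:(-1) ⇒ D = (-1/3, -1)
3. Q is the centroid of triangle DZB ⇒ Q = (7/18, 2/3)
4. M lies on line DG with DM:MG = 3:4 ⇒ M = (-4/21, -1/7)
2·[QDB] = -2/3, 2·[ZME] = -1/14
[QDB]:[ZME] = -2/3:-1/14 = 28/3

[QDB]:[ZME] = 28/3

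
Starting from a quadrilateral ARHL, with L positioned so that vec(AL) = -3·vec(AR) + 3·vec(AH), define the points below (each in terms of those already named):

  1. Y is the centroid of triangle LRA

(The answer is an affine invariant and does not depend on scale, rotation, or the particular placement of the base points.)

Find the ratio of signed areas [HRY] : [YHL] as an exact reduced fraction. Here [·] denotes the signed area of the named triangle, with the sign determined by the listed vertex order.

[HRY]:[YHL] = -1/2

Choose coordinates A = (0, 0), R = (1, 0), H = (0, 1), L = (-3, 3).
1. Y is the centroid of triangle LRA ⇒ Y = (-2/3, 1)
2·[HRY] = -2/3, 2·[YHL] = 4/3
[HRY]:[YHL] = -2/3:4/3 = -1/2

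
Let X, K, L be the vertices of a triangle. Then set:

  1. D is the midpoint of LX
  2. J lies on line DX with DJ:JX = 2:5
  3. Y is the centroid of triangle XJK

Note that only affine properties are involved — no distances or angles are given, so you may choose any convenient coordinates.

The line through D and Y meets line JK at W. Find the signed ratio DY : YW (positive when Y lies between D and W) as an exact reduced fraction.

Choose coordinates X = (0, 0), K = (1, 0), L = (0, 1).
1. D is the midpoint of LX ⇒ D = (0, 1/2)
2. J lies on line DX with DJ:JX = 2:5 ⇒ J = (0, 5/14)
3. Y is the centroid of triangle XJK ⇒ Y = (1/3, 5/42)
line DY meets JK at W = (2/11, 45/154)
Y = D + t·(W−D) with t = 11/6, so DY:YW = 11/6:-5/6

DY:YW = -11/5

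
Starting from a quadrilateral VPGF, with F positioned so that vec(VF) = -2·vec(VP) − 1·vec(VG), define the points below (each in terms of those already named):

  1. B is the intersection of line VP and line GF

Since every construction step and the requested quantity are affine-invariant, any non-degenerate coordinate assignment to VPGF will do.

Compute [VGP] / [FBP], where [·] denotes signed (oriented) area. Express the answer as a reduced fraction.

[VGP]:[FBP] = 1/2

Work in coordinates with V = (0, 0), P = (1, 0), G = (0, 1), F = (-2, -1).
1. B is the intersection of line VP and line GF ⇒ B = (-1, 0)
2·[VGP] = -1, 2·[FBP] = -2
[VGP]:[FBP] = -1:-2 = 1/2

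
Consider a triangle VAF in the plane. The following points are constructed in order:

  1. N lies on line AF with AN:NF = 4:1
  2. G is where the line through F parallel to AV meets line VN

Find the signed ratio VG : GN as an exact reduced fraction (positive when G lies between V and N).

Choose coordinates V = (0, 0), A = (1, 0), F = (0, 1).
1. N lies on line AF with AN:NF = 4:1 ⇒ N = (1/5, 4/5)
2. G is where the line through F parallel to AV meets line VN ⇒ G = (1/4, 1)
G = V + t·(N−V) with t = 5/4, so VG:GN = t:(1−t) = 5/4:-1/4

VG:GN = -5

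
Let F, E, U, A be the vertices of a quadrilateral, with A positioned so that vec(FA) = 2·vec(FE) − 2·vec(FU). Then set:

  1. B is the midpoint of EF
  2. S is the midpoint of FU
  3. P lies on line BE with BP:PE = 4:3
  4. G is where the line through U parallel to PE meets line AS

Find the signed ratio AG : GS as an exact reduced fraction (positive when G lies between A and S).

Work in coordinates with F = (0, 0), E = (1, 0), U = (0, 1), A = (2, -2).
1. B is the midpoint of EF ⇒ B = (1/2, 0)
2. S is the midpoint of FU ⇒ S = (0, 1/2)
3. P lies on line BE with BP:PE = 4:3 ⇒ P = (11/14, 0)
4. G is where the line through U parallel to PE meets line AS ⇒ G = (-2/5, 1)
G = A + t·(S−A) with t = 6/5, so AG:GS = t:(1−t) = 6/5:-1/5

AG:GS = -6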